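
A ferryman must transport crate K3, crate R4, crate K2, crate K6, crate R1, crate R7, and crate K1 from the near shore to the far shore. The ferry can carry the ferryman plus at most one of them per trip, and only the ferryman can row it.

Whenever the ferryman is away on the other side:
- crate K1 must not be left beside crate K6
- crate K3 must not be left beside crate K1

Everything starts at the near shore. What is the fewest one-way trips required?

Counting alone: the ferryman can take at most 1 across per trip to the far shore, so moving all 7 needs at least 7 loaded trips out, with a return between consecutive ones — at least 13 crossings.
The safety rule pushes this higher. Following every safe sequence of crossings, the most of the 7 that can be at the far shore as the ferry arrives there on crossing 13 is 6 — never all 7.
So no plan with fewer than 15 crossings exists, and this one achieves 15:
1. Ferryman goes to the far shore with crate K1.
2. Ferryman goes back to the near shore alone.
3. Ferryman goes to the far shore with crate K3.
4. Ferryman goes back to the near shore with crate K1.
5. Ferryman goes to the far shore with crate K6.
6. Ferryman goes back to the near shore alone.
7. Ferryman goes to the far shore with crate R4.
8. Ferryman goes back to the near shore alone.
9. Ferryman goes to the far shore with crate K2.
10. Ferryman goes back to the near shore alone.
11. Ferryman goes to the far shore with crate R1.
12. Ferryman goes back to the near shore alone.
13. Ferryman goes to the far shore with crate R7.
14. Ferryman goes back to the near shore alone.
15. Ferryman goes to the far shore with crate K1.

15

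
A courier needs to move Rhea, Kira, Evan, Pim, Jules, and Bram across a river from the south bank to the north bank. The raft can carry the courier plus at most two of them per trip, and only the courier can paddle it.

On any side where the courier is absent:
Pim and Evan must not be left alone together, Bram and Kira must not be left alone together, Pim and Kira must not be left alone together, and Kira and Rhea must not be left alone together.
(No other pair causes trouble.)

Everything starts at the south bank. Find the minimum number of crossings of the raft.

Counting alone: the courier can take at most 2 across per trip to the north bank, so moving all 6 needs at least 3 loaded trips out, with a return between consecutive ones — at least 5 crossings.
The safety rule pushes this higher. Following every safe sequence of crossings, the most of the 6 that can be at the north bank as the raft arrives there on crossing 5 is 5 — never all 6.
So no plan with fewer than 7 crossings exists, and this one achieves 7:
1. Courier goes to the north bank with Evan and Kira.
2. Courier goes back to the south bank alone.
3. Courier goes to the north bank with Jules.
4. Courier goes back to the south bank alone.
5. Courier goes to the north bank with Bram and Rhea.
6. Courier goes back to the south bank with Kira.
7. Courier goes to the north bank with Kira and Pim.

7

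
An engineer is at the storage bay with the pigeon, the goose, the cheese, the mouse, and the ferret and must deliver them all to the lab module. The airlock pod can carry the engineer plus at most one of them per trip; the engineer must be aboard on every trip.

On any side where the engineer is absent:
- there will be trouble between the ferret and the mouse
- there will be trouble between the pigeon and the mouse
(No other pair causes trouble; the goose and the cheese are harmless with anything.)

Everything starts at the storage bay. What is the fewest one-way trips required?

Counting alone: the engineer can take at most 1 across per trip to the lab module, so moving all 5 needs at least 5 loaded trips out, with a return between consecutive ones — at least 9 crossings.
The safety rule pushes this higher. Following every safe sequence of crossings, the most of the 5 that can be at the lab module as the airlock pod arrives there on crossing 9 is 4 — never all 5.
So no plan with fewer than 11 crossings exists, and this one achieves 11:
1. Engineer goes to the lab module with the mouse.
2. Engineer goes back to the storage bay alone.
3. Engineer goes to the lab module with the pigeon.
4. Engineer goes back to the storage bay with the mouse.
5. Engineer goes to the lab module with the ferret.
6. Engineer goes back to the storage bay alone.
7. Engineer goes to the lab module with the goose.
8. Engineer goes back to the storage bay alone.
9. Engineer goes to the lab module with the cheese.
10. Engineer goes back to the storage bay alone.
11. Engineer goes to the lab module with the mouse.

11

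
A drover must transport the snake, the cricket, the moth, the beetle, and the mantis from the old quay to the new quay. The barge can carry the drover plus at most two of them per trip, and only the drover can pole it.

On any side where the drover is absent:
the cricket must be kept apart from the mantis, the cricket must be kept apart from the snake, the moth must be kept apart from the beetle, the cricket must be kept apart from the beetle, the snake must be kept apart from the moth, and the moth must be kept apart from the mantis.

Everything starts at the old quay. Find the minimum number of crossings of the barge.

7

Counting alone: the drover can take at most 2 across per trip to the new quay, so moving all 5 needs at least 3 loaded trips out, with a return between consecutive ones — at least 5 crossings.
The safety rule pushes this higher. Following every safe sequence of crossings, the most of the 5 that can be at the new quay as the barge arrives there on crossing 5 is 4 — never all 5.
So no plan with fewer than 7 crossings exists, and this one achieves 7:
1. Drover goes to the new quay with the cricket and the moth.  [the old quay: the beetle, the mantis, the snake | the new quay: the cricket, the moth]
2. Drover goes back to the old quay alone.  [the old quay: the beetle, the mantis, the snake | the new quay: the cricket, the moth]
3. Drover goes to the new quay with the snake.  [the old quay: the beetle, the mantis | the new quay: the cricket, the moth, the snake]
4. Drover goes back to the old quay with the cricket and the moth.  [the old quay: the beetle, the cricket, the mantis, the moth | the new quay: the snake]
5. Drover goes to the new quay with the beetle and the mantis.  [the old quay: the cricket, the moth | the new quay: the beetle, the mantis, the snake]
6. Drover goes back to the old quay alone.  [the old quay: the cricket, the moth | the new quay: the beetle, the mantis, the snake]
7. Drover goes to the new quay with the cricket and the moth.  [the old quay: — | the new quay: the beetle, the cricket, the mantis, the moth, the snake]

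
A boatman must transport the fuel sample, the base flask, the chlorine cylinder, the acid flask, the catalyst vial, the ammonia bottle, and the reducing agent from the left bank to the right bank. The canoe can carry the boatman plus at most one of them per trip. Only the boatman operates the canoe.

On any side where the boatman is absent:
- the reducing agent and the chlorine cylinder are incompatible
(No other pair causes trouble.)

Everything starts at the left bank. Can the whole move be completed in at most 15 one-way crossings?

Yes

Yes — this plan uses 13 crossings (≤ 15):
1. Boatman goes to the right bank with the chlorine cylinder.  [the left bank: the acid flask, the ammonia bottle, the base flask, the catalyst vial, the fuel sample, the reducing agent | the right bank: the chlorine cylinder]
2. Boatman goes back to the left bank alone.  [the left bank: the acid flask, the ammonia bottle, the base flask, the catalyst vial, the fuel sample, the reducing agent | the right bank: the chlorine cylinder]
3. Boatman goes to the right bank with the fuel sample.  [the left bank: the acid flask, the ammonia bottle, the base flask, the catalyst vial, the reducing agent | the right bank: the chlorine cylinder, the fuel sample]
4. Boatman goes back to the left bank alone.  [the left bank: the acid flask, the ammonia bottle, the base flask, the catalyst vial, the reducing agent | the right bank: the chlorine cylinder, the fuel sample]
5. Boatman goes to the right bank with the base flask.  [the left bank: the acid flask, the ammonia bottle, the catalyst vial, the reducing agent | the right bank: the base flask, the chlorine cylinder, the fuel sample]
6. Boatman goes back to the left bank alone.  [the left bank: the acid flask, the ammonia bottle, the catalyst vial, the reducing agent | the right bank: the base flask, the chlorine cylinder, the fuel sample]
7. Boatman goes to the right bank with the acid flask.  [the left bank: the ammonia bottle, the catalyst vial, the reducing agent | the right bank: the acid flask, the base flask, the chlorine cylinder, the fuel sample]
8. Boatman goes back to the left bank alone.  [the left bank: the ammonia bottle, the catalyst vial, the reducing agent | the right bank: the acid flask, the base flask, the chlorine cylinder, the fuel sample]
9. Boatman goes to the right bank with the catalyst vial.  [the left bank: the ammonia bottle, the reducing agent | the right bank: the acid flask, the base flask, the catalyst vial, the chlorine cylinder, the fuel sample]
10. Boatman goes back to the left bank alone.  [the left bank: the ammonia bottle, the reducing agent | the right bank: the acid flask, the base flask, the catalyst vial, the chlorine cylinder, the fuel sample]
11. Boatman goes to the right bank with the ammonia bottle.  [the left bank: the reducing agent | the right bank: the acid flask, the ammonia bottle, the base flask, the catalyst vial, the chlorine cylinder, the fuel sample]
12. Boatman goes back to the left bank alone.  [the left bank: the reducing agent | the right bank: the acid flask, the ammonia bottle, the base flask, the catalyst vial, the chlorine cylinder, the fuel sample]
13. Boatman goes to the right bank with the reducing agent.  [the left bank: — | the right bank: the acid flask, the ammonia bottle, the base flask, the catalyst vial, the chlorine cylinder, the fuel sample, the reducing agent]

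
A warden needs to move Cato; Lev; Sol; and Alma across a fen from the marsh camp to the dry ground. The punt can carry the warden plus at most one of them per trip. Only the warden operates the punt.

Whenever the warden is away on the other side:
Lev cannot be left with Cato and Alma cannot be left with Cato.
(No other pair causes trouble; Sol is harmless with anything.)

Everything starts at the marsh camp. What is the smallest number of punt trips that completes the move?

9

Counting alone: the warden can take at most 1 across per trip to the dry ground, so moving all 4 needs at least 4 loaded trips out, with a return between consecutive ones — at least 7 crossings.
The safety rule pushes this higher. Following every safe sequence of crossings, the most of the 4 that can be at the dry ground as the punt arrives there on crossing 7 is 3 — never all 4.
So no plan with fewer than 9 crossings exists, and this one achieves 9:
1. Warden goes to the dry ground with Cato.
2. Warden goes back to the marsh camp alone.
3. Warden goes to the dry ground with Lev.
4. Warden goes back to the marsh camp with Cato.
5. Warden goes to the dry ground with Alma.
6. Warden goes back to the marsh camp alone.
7. Warden goes to the dry ground with Sol.
8. Warden goes back to the marsh camp alone.
9. Warden goes to the dry ground with Cato.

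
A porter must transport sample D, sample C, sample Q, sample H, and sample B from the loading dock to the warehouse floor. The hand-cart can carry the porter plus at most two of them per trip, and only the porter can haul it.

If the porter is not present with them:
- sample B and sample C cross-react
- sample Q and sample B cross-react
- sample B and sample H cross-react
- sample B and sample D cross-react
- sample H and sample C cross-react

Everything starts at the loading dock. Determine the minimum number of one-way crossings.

7

Counting alone: the porter can take at most 2 across per trip to the warehouse floor, so moving all 5 needs at least 3 loaded trips out, with a return between consecutive ones — at least 5 crossings.
The safety rule pushes this higher. Following every safe sequence of crossings, the most of the 5 that can be at the warehouse floor as the hand-cart arrives there on crossing 5 is 4 — never all 5.
So no plan with fewer than 7 crossings exists, and this one achieves 7:
1. Porter goes to the warehouse floor with sample B and sample C.
2. Porter goes back to the loading dock with sample C.
3. Porter goes to the warehouse floor with sample C and sample D.
4. Porter goes back to the loading dock with sample B.
5. Porter goes to the warehouse floor with sample H and sample Q.
6. Porter goes back to the loading dock with sample C.
7. Porter goes to the warehouse floor with sample B and sample C.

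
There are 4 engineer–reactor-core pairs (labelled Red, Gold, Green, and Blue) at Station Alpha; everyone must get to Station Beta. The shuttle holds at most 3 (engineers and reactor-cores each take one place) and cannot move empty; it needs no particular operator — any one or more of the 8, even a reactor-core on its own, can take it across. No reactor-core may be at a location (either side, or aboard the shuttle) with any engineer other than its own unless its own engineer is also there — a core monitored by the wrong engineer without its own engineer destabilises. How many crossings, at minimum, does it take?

Counting alone: each trip to Station Beta takes at most 3 across and each return brings at least 1 back, so after t trips out (and t−1 returns) at most 3t − (t−1) of the 8 are across; that first reaches 8 at t = 4, so at least 7 crossings are needed.
The safety rule pushes this higher. Following every safe sequence of crossings, the most of the 8 that can be at Station Beta as the shuttle arrives there on crossing 7 is 7 — never all 8.
So no plan with fewer than 9 crossings exists, and this one achieves 9:
1. engineer Red and reactor-core Red cross → Station Beta.
2. engineer Red crosses ← Station Alpha.
3. engineer Gold, engineer Red, and reactor-core Gold cross → Station Beta.
4. engineer Red and reactor-core Red cross ← Station Alpha.
5. engineer Blue, engineer Green, and engineer Red cross → Station Beta.
6. reactor-core Gold crosses ← Station Alpha.
7. reactor-core Gold and reactor-core Red cross → Station Beta.
8. reactor-core Red crosses ← Station Alpha.
9. reactor-core Blue, reactor-core Green, and reactor-core Red cross → Station Beta.

9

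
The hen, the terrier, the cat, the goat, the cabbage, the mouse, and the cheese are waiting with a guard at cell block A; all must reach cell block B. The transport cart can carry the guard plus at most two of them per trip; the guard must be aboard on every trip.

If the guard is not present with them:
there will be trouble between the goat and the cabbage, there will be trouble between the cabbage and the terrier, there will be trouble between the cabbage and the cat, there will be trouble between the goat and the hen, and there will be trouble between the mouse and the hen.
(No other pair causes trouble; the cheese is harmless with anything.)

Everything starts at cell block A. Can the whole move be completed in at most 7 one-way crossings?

Counting alone: the guard can take at most 2 across per trip to cell block B, so moving all 7 needs at least 4 loaded trips out, with a return between consecutive ones — at least 7 crossings.
The safety rule pushes this higher. Following every safe sequence of crossings, the most of the 7 that can be at cell block B as the transport cart arrives there on crossing 7 is 6 — never all 7.
So the move cannot be finished within 7 crossings. (The shortest complete plan takes 9:)
1. Guard goes to cell block B with the cabbage and the hen.
2. Guard goes back to cell block A alone.
3. Guard goes to cell block B with the terrier.
4. Guard goes back to cell block A with the cabbage.
5. Guard goes to cell block B with the cat and the goat.
6. Guard goes back to cell block A with the hen.
7. Guard goes to cell block B with the cheese and the mouse.
8. Guard goes back to cell block A alone.
9. Guard goes to cell block B with the cabbage and the hen.

No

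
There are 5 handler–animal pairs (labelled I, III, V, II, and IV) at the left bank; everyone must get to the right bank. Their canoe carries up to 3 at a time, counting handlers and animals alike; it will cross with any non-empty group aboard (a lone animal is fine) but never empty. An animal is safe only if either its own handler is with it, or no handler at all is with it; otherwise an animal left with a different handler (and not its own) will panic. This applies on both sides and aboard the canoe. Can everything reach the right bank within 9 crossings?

No

Counting alone: each trip to the right bank takes at most 3 across and each return brings at least 1 back, so after t trips out (and t−1 returns) at most 3t − (t−1) of the 10 are across; that first reaches 10 at t = 5, so at least 9 crossings are needed.
The safety rule pushes this higher. Following every safe sequence of crossings, the most of the 10 that can be at the right bank as the canoe arrives there on crossing 9 is 9 — never all 10.
So the move cannot be finished within 9 crossings. (The shortest complete plan takes 11:)
1. animal I and handler I cross → the right bank.
2. handler I crosses ← the left bank.
3. animal II, animal III, and animal V cross → the right bank.
4. animal I crosses ← the left bank.
5. handler II, handler III, and handler V cross → the right bank.
6. animal III and handler III cross ← the left bank.
7. handler I, handler III, and handler IV cross → the right bank.
8. animal V crosses ← the left bank.
9. animal I and animal III cross → the right bank.
10. animal I crosses ← the left bank.
11. animal I, animal IV, and animal V cross → the right bank.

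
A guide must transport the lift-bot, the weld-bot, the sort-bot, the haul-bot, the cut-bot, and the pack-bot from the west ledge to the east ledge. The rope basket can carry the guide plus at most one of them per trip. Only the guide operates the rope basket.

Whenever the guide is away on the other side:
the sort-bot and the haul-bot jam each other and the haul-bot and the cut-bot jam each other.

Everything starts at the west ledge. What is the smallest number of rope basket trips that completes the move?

13

Counting alone: the guide can take at most 1 across per trip to the east ledge, so moving all 6 needs at least 6 loaded trips out, with a return between consecutive ones — at least 11 crossings.
The safety rule pushes this higher. Following every safe sequence of crossings, the most of the 6 that can be at the east ledge as the rope basket arrives there on crossing 11 is 5 — never all 6.
So no plan with fewer than 13 crossings exists, and this one achieves 13:
1. Guide goes to the east ledge with the haul-bot.  [the west ledge: the cut-bot, the lift-bot, the pack-bot, the sort-bot, the weld-bot | the east ledge: the haul-bot]
2. Guide goes back to the west ledge alone.  [the west ledge: the cut-bot, the lift-bot, the pack-bot, the sort-bot, the weld-bot | the east ledge: the haul-bot]
3. Guide goes to the east ledge with the lift-bot.  [the west ledge: the cut-bot, the pack-bot, the sort-bot, the weld-bot | the east ledge: the haul-bot, the lift-bot]
4. Guide goes back to the west ledge alone.  [the west ledge: the cut-bot, the pack-bot, the sort-bot, the weld-bot | the east ledge: the haul-bot, the lift-bot]
5. Guide goes to the east ledge with the weld-bot.  [the west ledge: the cut-bot, the pack-bot, the sort-bot | the east ledge: the haul-bot, the lift-bot, the weld-bot]
6. Guide goes back to the west ledge alone.  [the west ledge: the cut-bot, the pack-bot, the sort-bot | the east ledge: the haul-bot, the lift-bot, the weld-bot]
7. Guide goes to the east ledge with the sort-bot.  [the west ledge: the cut-bot, the pack-bot | the east ledge: the haul-bot, the lift-bot, the sort-bot, the weld-bot]
8. Guide goes back to the west ledge with the haul-bot.  [the west ledge: the cut-bot, the haul-bot, the pack-bot | the east ledge: the lift-bot, the sort-bot, the weld-bot]
9. Guide goes to the east ledge with the cut-bot.  [the west ledge: the haul-bot, the pack-bot | the east ledge: the cut-bot, the lift-bot, the sort-bot, the weld-bot]
10. Guide goes back to the west ledge alone.  [the west ledge: the haul-bot, the pack-bot | the east ledge: the cut-bot, the lift-bot, the sort-bot, the weld-bot]
11. Guide goes to the east ledge with the pack-bot.  [the west ledge: the haul-bot | the east ledge: the cut-bot, the lift-bot, the pack-bot, the sort-bot, the weld-bot]
12. Guide goes back to the west ledge alone.  [the west ledge: the haul-bot | the east ledge: the cut-bot, the lift-bot, the pack-bot, the sort-bot, the weld-bot]
13. Guide goes to the east ledge with the haul-bot.  [the west ledge: — | the east ledge: the cut-bot, the haul-bot, the lift-bot, the pack-bot, the sort-bot, the weld-bot]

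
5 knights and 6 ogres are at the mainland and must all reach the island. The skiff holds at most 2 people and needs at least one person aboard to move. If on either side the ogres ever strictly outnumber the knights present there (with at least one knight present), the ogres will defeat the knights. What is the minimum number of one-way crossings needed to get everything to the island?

The ogres already outnumber the knights at the mainland before anyone moves, so the starting position itself is disallowed.

impossible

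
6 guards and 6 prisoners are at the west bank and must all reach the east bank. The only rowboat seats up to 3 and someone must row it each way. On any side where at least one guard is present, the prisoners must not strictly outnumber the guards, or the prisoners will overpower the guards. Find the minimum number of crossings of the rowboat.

impossible

Following every safe sequence of crossings from the start, the most of the 12 that can be at the east bank as the rowboat arrives there on crossings 1, 3, 5 is 3, 5, 6 respectively; the best ever achieved is 6 of 12.
From crossing 7 on, no configuration arises that was not already reachable earlier: only 17 distinct safe configurations (who is on which side, and where the rowboat is) can ever be reached, none of them has everyone across, and every continuation just revisits them. They are: 0 guards + 0 prisoners across (rowboat back at the start); 0 guards + 1 prisoner across (rowboat there); 0 guards + 1 prisoner across (rowboat back at the start); 0 guards + 2 prisoners across (rowboat there); 0 guards + 2 prisoners across (rowboat back at the start); 0 guards + 3 prisoners across (rowboat there); 0 guards + 3 prisoners across (rowboat back at the start); 0 guards + 4 prisoners across (rowboat there); 0 guards + 4 prisoners across (rowboat back at the start); 0 guards + 5 prisoners across (rowboat there); 0 guards + 5 prisoners across (rowboat back at the start); 0 guards + 6 prisoners across (rowboat there); 1 guard + 1 prisoner across (rowboat there); 1 guard + 1 prisoner across (rowboat back at the start); 2 guards + 2 prisoners across (rowboat there); 2 guards + 2 prisoners across (rowboat back at the start); 3 guards + 3 prisoners across (rowboat there). So no valid plan exists.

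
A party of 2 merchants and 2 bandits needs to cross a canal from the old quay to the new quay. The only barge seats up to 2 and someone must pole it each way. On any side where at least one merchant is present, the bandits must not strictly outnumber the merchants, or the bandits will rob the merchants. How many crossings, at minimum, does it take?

Counting alone: each trip to the new quay takes at most 2 across and each return brings at least 1 back, so after t trips out (and t−1 returns) at most 2t − (t−1) of the 4 are across; that first reaches 4 at t = 3, so at least 5 crossings are needed.
The plan below uses exactly 5 crossings, so it is optimal:
1. 2 bandits → the new quay.  (the old quay: 2M 0B; the new quay: 0M 2B)
2. 1 bandit ← the old quay.  (the old quay: 2M 1B; the new quay: 0M 1B)
3. 2 merchants → the new quay.  (the old quay: 0M 1B; the new quay: 2M 1B)
4. 1 bandit ← the old quay.  (the old quay: 0M 2B; the new quay: 2M 0B)
5. 2 bandits → the new quay.  (the old quay: 0M 0B; the new quay: 2M 2B)

5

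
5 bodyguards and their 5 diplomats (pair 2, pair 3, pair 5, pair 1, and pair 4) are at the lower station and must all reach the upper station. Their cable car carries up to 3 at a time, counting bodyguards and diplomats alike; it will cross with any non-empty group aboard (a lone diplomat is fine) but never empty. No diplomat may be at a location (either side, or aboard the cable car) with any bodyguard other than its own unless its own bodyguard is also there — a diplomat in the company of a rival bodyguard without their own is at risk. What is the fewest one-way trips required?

11

Counting alone: each trip to the upper station takes at most 3 across and each return brings at least 1 back, so after t trips out (and t−1 returns) at most 3t − (t−1) of the 10 are across; that first reaches 10 at t = 5, so at least 9 crossings are needed.
The safety rule pushes this higher. Following every safe sequence of crossings, the most of the 10 that can be at the upper station as the cable car arrives there on crossing 9 is 9 — never all 10.
So no plan with fewer than 11 crossings exists, and this one achieves 11:
1. bodyguard 2 and diplomat 2 cross → the upper station.
2. bodyguard 2 crosses ← the lower station.
3. diplomat 1, diplomat 3, and diplomat 5 cross → the upper station.
4. diplomat 2 crosses ← the lower station.
5. bodyguard 1, bodyguard 3, and bodyguard 5 cross → the upper station.
6. bodyguard 3 and diplomat 3 cross ← the lower station.
7. bodyguard 2, bodyguard 3, and bodyguard 4 cross → the upper station.
8. diplomat 5 crosses ← the lower station.
9. diplomat 2 and diplomat 3 cross → the upper station.
10. diplomat 2 crosses ← the lower station.
11. diplomat 2, diplomat 4, and diplomat 5 cross → the upper station.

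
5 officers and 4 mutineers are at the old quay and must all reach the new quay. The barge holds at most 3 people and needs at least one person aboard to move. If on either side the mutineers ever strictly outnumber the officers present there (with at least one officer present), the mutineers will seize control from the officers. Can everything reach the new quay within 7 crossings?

Yes

Yes — this plan uses 7 crossings (≤ 7):
1. 3 mutineers → the new quay.  (the old quay: 5O 1M; the new quay: 0O 3M)
2. 1 mutineer ← the old quay.  (the old quay: 5O 2M; the new quay: 0O 2M)
3. 3 officers → the new quay.  (the old quay: 2O 2M; the new quay: 3O 2M)
4. 1 officer ← the old quay.  (the old quay: 3O 2M; the new quay: 2O 2M)
5. 2 officers and 1 mutineer → the new quay.  (the old quay: 1O 1M; the new quay: 4O 3M)
6. 1 officer ← the old quay.  (the old quay: 2O 1M; the new quay: 3O 3M)
7. 2 officers and 1 mutineer → the new quay.  (the old quay: 0O 0M; the new quay: 5O 4M)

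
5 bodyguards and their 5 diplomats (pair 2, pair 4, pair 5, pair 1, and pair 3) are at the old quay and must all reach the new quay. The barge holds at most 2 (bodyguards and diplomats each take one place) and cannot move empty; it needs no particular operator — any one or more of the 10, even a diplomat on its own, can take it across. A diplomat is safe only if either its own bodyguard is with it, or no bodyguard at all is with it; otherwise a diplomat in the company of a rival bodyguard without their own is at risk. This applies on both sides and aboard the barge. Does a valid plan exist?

No

Following every safe sequence of crossings from the start, the most of the 10 that can be at the new quay as the barge arrives there on crossings 1, 3, 5, 7 is 2, 3, 4, 5 respectively; the best ever achieved is 5 of 10.
From crossing 9 on, no configuration arises that was not already reachable earlier: only 82 distinct safe configurations (who is on which side, and where the barge is) can ever be reached, none of them has everyone across, and every continuation just revisits them. So no valid plan exists.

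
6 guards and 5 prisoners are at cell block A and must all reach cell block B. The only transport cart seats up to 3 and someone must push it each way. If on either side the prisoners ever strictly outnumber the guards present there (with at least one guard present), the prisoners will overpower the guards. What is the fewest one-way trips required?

Counting alone: each trip to cell block B takes at most 3 across and each return brings at least 1 back, so after t trips out (and t−1 returns) at most 3t − (t−1) of the 11 are across; that first reaches 11 at t = 5, so at least 9 crossings are needed.
The plan below uses exactly 9 crossings, so it is optimal:
1. 3 prisoners → cell block B.  (cell block A: 6G 2P; cell block B: 0G 3P)
2. 1 prisoner ← cell block A.  (cell block A: 6G 3P; cell block B: 0G 2P)
3. 3 guards → cell block B.  (cell block A: 3G 3P; cell block B: 3G 2P)
4. 1 guard ← cell block A.  (cell block A: 4G 3P; cell block B: 2G 2P)
5. 2 guards and 1 prisoner → cell block B.  (cell block A: 2G 2P; cell block B: 4G 3P)
6. 1 guard ← cell block A.  (cell block A: 3G 2P; cell block B: 3G 3P)
7. 2 guards and 1 prisoner → cell block B.  (cell block A: 1G 1P; cell block B: 5G 4P)
8. 1 guard ← cell block A.  (cell block A: 2G 1P; cell block B: 4G 4P)
9. 2 guards and 1 prisoner → cell block B.  (cell block A: 0G 0P; cell block B: 6G 5P)

9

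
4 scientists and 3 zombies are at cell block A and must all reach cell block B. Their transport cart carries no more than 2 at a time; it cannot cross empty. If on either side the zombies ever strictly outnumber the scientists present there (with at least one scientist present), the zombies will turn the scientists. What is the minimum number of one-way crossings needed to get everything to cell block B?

11

Counting alone: each trip to cell block B takes at most 2 across and each return brings at least 1 back, so after t trips out (and t−1 returns) at most 2t − (t−1) of the 7 are across; that first reaches 7 at t = 6, so at least 11 crossings are needed.
The plan below uses exactly 11 crossings, so it is optimal:
1. 2 zombies → cell block B.  (cell block A: 4S 1Z; cell block B: 0S 2Z)
2. 1 zombie ← cell block A.  (cell block A: 4S 2Z; cell block B: 0S 1Z)
3. 2 zombies → cell block B.  (cell block A: 4S 0Z; cell block B: 0S 3Z)
4. 1 zombie ← cell block A.  (cell block A: 4S 1Z; cell block B: 0S 2Z)
5. 2 scientists → cell block B.  (cell block A: 2S 1Z; cell block B: 2S 2Z)
6. 1 zombie ← cell block A.  (cell block A: 2S 2Z; cell block B: 2S 1Z)
7. 1 scientist and 1 zombie → cell block B.  (cell block A: 1S 1Z; cell block B: 3S 2Z)
8. 1 scientist ← cell block A.  (cell block A: 2S 1Z; cell block B: 2S 2Z)
9. 1 scientist and 1 zombie → cell block B.  (cell block A: 1S 0Z; cell block B: 3S 3Z)
10. 1 zombie ← cell block A.  (cell block A: 1S 1Z; cell block B: 3S 2Z)
11. 1 scientist and 1 zombie → cell block B.  (cell block A: 0S 0Z; cell block B: 4S 3Z)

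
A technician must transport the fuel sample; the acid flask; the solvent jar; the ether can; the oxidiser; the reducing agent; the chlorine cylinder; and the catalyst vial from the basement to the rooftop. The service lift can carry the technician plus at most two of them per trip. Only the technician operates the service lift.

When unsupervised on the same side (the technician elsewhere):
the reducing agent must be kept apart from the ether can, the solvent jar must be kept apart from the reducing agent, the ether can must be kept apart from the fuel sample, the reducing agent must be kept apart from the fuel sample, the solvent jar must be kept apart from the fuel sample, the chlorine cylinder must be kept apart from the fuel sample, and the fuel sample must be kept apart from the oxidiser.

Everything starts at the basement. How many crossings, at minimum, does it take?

Counting alone: the technician can take at most 2 across per trip to the rooftop, so moving all 8 needs at least 4 loaded trips out, with a return between consecutive ones — at least 7 crossings.
The safety rule pushes this higher. Following every safe sequence of crossings, the most of the 8 that can be at the rooftop as the service lift arrives there on crossings 7, 9, 11 is 5, 6, 7 respectively — never all 8.
So no plan with fewer than 13 crossings exists, and this one achieves 13:
1. Technician goes to the rooftop with the fuel sample and the reducing agent.  [the basement: the acid flask, the catalyst vial, the chlorine cylinder, the ether can, the oxidiser, the solvent jar | the rooftop: the fuel sample, the reducing agent]
2. Technician goes back to the basement with the fuel sample.  [the basement: the acid flask, the catalyst vial, the chlorine cylinder, the ether can, the fuel sample, the oxidiser, the solvent jar | the rooftop: the reducing agent]
3. Technician goes to the rooftop with the acid flask and the fuel sample.  [the basement: the catalyst vial, the chlorine cylinder, the ether can, the oxidiser, the solvent jar | the rooftop: the acid flask, the fuel sample, the reducing agent]
4. Technician goes back to the basement with the fuel sample.  [the basement: the catalyst vial, the chlorine cylinder, the ether can, the fuel sample, the oxidiser, the solvent jar | the rooftop: the acid flask, the reducing agent]
5. Technician goes to the rooftop with the fuel sample and the oxidiser.  [the basement: the catalyst vial, the chlorine cylinder, the ether can, the solvent jar | the rooftop: the acid flask, the fuel sample, the oxidiser, the reducing agent]
6. Technician goes back to the basement with the fuel sample.  [the basement: the catalyst vial, the chlorine cylinder, the ether can, the fuel sample, the solvent jar | the rooftop: the acid flask, the oxidiser, the reducing agent]
7. Technician goes to the rooftop with the chlorine cylinder and the fuel sample.  [the basement: the catalyst vial, the ether can, the solvent jar | the rooftop: the acid flask, the chlorine cylinder, the fuel sample, the oxidiser, the reducing agent]
8. Technician goes back to the basement with the fuel sample.  [the basement: the catalyst vial, the ether can, the fuel sample, the solvent jar | the rooftop: the acid flask, the chlorine cylinder, the oxidiser, the reducing agent]
9. Technician goes to the rooftop with the catalyst vial and the fuel sample.  [the basement: the ether can, the solvent jar | the rooftop: the acid flask, the catalyst vial, the chlorine cylinder, the fuel sample, the oxidiser, the reducing agent]
10. Technician goes back to the basement with the fuel sample.  [the basement: the ether can, the fuel sample, the solvent jar | the rooftop: the acid flask, the catalyst vial, the chlorine cylinder, the oxidiser, the reducing agent]
11. Technician goes to the rooftop with the ether can and the solvent jar.  [the basement: the fuel sample | the rooftop: the acid flask, the catalyst vial, the chlorine cylinder, the ether can, the oxidiser, the reducing agent, the solvent jar]
12. Technician goes back to the basement with the reducing agent.  [the basement: the fuel sample, the reducing agent | the rooftop: the acid flask, the catalyst vial, the chlorine cylinder, the ether can, the oxidiser, the solvent jar]
13. Technician goes to the rooftop with the fuel sample and the reducing agent.  [the basement: — | the rooftop: the acid flask, the catalyst vial, the chlorine cylinder, the ether can, the fuel sample, the oxidiser, the reducing agent, the solvent jar]

13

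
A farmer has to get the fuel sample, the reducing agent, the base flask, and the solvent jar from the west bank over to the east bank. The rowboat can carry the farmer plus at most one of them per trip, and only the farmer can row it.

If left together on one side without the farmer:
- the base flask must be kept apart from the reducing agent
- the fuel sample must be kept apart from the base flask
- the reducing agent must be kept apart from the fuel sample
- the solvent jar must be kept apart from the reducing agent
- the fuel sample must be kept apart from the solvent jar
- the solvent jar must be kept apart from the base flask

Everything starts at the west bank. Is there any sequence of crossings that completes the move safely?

Whatever the first load, the items left behind include a forbidden pair without the farmer. No opening move is safe, so no plan exists.

No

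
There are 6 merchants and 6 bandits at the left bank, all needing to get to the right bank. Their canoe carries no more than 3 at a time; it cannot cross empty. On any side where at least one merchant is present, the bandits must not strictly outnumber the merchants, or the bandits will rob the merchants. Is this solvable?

No

Following every safe sequence of crossings from the start, the most of the 12 that can be at the right bank as the canoe arrives there on crossings 1, 3, 5 is 3, 5, 6 respectively; the best ever achieved is 6 of 12.
From crossing 7 on, no configuration arises that was not already reachable earlier: only 17 distinct safe configurations (who is on which side, and where the canoe is) can ever be reached, none of them has everyone across, and every continuation just revisits them. They are: 0 merchants + 0 bandits across (canoe back at the start); 0 merchants + 1 bandit across (canoe there); 0 merchants + 1 bandit across (canoe back at the start); 0 merchants + 2 bandits across (canoe there); 0 merchants + 2 bandits across (canoe back at the start); 0 merchants + 3 bandits across (canoe there); 0 merchants + 3 bandits across (canoe back at the start); 0 merchants + 4 bandits across (canoe there); 0 merchants + 4 bandits across (canoe back at the start); 0 merchants + 5 bandits across (canoe there); 0 merchants + 5 bandits across (canoe back at the start); 0 merchants + 6 bandits across (canoe there); 1 merchant + 1 bandit across (canoe there); 1 merchant + 1 bandit across (canoe back at the start); 2 merchants + 2 bandits across (canoe there); 2 merchants + 2 bandits across (canoe back at the start); 3 merchants + 3 bandits across (canoe there). So no valid plan exists.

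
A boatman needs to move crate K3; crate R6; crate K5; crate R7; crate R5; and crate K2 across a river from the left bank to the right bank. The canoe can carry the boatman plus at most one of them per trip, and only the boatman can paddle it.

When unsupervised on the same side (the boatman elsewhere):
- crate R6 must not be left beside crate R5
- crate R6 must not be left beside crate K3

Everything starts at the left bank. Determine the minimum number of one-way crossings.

13

Counting alone: the boatman can take at most 1 across per trip to the right bank, so moving all 6 needs at least 6 loaded trips out, with a return between consecutive ones — at least 11 crossings.
The safety rule pushes this higher. Following every safe sequence of crossings, the most of the 6 that can be at the right bank as the canoe arrives there on crossing 11 is 5 — never all 6.
So no plan with fewer than 13 crossings exists, and this one achieves 13:
1. Boatman goes to the right bank with crate R6.  [the left bank: crate K2, crate K3, crate K5, crate R5, crate R7 | the right bank: crate R6]
2. Boatman goes back to the left bank alone.  [the left bank: crate K2, crate K3, crate K5, crate R5, crate R7 | the right bank: crate R6]
3. Boatman goes to the right bank with crate K3.  [the left bank: crate K2, crate K5, crate R5, crate R7 | the right bank: crate K3, crate R6]
4. Boatman goes back to the left bank with crate R6.  [the left bank: crate K2, crate K5, crate R5, crate R6, crate R7 | the right bank: crate K3]
5. Boatman goes to the right bank with crate R5.  [the left bank: crate K2, crate K5, crate R6, crate R7 | the right bank: crate K3, crate R5]
6. Boatman goes back to the left bank alone.  [the left bank: crate K2, crate K5, crate R6, crate R7 | the right bank: crate K3, crate R5]
7. Boatman goes to the right bank with crate K5.  [the left bank: crate K2, crate R6, crate R7 | the right bank: crate K3, crate K5, crate R5]
8. Boatman goes back to the left bank alone.  [the left bank: crate K2, crate R6, crate R7 | the right bank: crate K3, crate K5, crate R5]
9. Boatman goes to the right bank with crate R7.  [the left bank: crate K2, crate R6 | the right bank: crate K3, crate K5, crate R5, crate R7]
10. Boatman goes back to the left bank alone.  [the left bank: crate K2, crate R6 | the right bank: crate K3, crate K5, crate R5, crate R7]
11. Boatman goes to the right bank with crate K2.  [the left bank: crate R6 | the right bank: crate K2, crate K3, crate K5, crate R5, crate R7]
12. Boatman goes back to the left bank alone.  [the left bank: crate R6 | the right bank: crate K2, crate K3, crate K5, crate R5, crate R7]
13. Boatman goes to the right bank with crate R6.  [the left bank: — | the right bank: crate K2, crate K3, crate K5, crate R5, crate R6, crate R7]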